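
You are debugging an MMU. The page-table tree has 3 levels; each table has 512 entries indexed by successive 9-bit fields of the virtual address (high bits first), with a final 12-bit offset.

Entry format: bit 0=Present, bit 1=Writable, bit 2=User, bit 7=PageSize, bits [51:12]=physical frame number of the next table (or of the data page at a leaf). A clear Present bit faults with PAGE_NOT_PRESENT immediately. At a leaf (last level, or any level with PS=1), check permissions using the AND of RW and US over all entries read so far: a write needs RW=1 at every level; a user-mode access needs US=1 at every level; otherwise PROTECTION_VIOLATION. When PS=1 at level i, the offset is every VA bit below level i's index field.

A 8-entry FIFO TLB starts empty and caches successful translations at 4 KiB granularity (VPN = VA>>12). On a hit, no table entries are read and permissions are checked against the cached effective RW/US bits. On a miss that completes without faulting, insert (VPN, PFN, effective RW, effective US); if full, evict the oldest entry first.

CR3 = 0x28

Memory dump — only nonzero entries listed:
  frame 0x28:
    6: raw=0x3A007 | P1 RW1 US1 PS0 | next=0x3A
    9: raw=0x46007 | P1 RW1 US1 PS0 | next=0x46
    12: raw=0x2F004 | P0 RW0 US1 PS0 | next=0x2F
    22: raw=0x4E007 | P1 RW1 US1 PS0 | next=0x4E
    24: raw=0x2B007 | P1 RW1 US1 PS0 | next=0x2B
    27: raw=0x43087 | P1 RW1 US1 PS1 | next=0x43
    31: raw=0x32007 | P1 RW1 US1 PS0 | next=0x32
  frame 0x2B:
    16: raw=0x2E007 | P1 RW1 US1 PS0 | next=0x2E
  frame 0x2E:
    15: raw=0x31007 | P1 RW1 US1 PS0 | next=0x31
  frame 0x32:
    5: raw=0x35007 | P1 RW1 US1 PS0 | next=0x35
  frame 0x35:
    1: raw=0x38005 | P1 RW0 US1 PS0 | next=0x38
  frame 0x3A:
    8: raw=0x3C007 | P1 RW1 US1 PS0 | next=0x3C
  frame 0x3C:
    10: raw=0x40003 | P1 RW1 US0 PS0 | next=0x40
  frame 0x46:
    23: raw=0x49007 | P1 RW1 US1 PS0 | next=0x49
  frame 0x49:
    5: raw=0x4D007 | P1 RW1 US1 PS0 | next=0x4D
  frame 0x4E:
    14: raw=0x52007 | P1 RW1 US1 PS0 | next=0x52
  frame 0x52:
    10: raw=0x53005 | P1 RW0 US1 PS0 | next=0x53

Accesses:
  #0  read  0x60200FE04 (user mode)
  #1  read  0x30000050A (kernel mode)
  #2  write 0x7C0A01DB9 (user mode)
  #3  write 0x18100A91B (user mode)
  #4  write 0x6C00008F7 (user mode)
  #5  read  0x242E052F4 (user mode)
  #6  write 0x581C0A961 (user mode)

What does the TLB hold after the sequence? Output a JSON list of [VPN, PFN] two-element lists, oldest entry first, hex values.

Trace:
#0 VA=0x60200FE04 (r,user):
  lvl0: tbl 0x28, slot 24 ⇒ 0x2B007 (P1/RW1/US1/PS0)
  lvl1: tbl 0x2B, slot 16 ⇒ 0x2E007 (P1/RW1/US1/PS0)
  lvl2: tbl 0x2E, slot 15 ⇒ 0x31007 (P1/RW1/US1/PS0)
  ✓ 0x31E04  — 3 lookups
#1 VA=0x30000050A (r,kernel):
  lvl0: tbl 0x28, slot 12 ⇒ 0x2F004 (P0/RW0/US1/PS0)
  → PAGE_NOT_PRESENT  (1 entries read)
#2 VA=0x7C0A01DB9 (w,user):
  lvl0: tbl 0x28, slot 31 ⇒ 0x32007 (P1/RW1/US1/PS0)
  lvl1: tbl 0x32, slot 5 ⇒ 0x35007 (P1/RW1/US1/PS0)
  lvl2: tbl 0x35, slot 1 ⇒ 0x38005 (P1/RW0/US1/PS0)
  → PROTECTION_VIOLATION  (3 entries read)
#3 VA=0x18100A91B (w,user):
  lvl0: tbl 0x28, slot 6 ⇒ 0x3A007 (P1/RW1/US1/PS0)
  lvl1: tbl 0x3A, slot 8 ⇒ 0x3C007 (P1/RW1/US1/PS0)
  lvl2: tbl 0x3C, slot 10 ⇒ 0x40003 (P1/RW1/US0/PS0)
  → PROTECTION_VIOLATION  (3 entries read)
#4 VA=0x6C00008F7 (w,user):
  lvl0: tbl 0x28, slot 27 ⇒ 0x43087 (P1/RW1/US1/PS1)
  ✓ 0x438F7 (huge @L0)  — 1 lookups
#5 VA=0x242E052F4 (r,user):
  lvl0: tbl 0x28, slot 9 ⇒ 0x46007 (P1/RW1/US1/PS0)
  lvl1: tbl 0x46, slot 23 ⇒ 0x49007 (P1/RW1/US1/PS0)
  lvl2: tbl 0x49, slot 5 ⇒ 0x4D007 (P1/RW1/US1/PS0)
  ✓ 0x4D2F4  — 3 lookups
#6 VA=0x581C0A961 (w,user):
  lvl0: tbl 0x28, slot 22 ⇒ 0x4E007 (P1/RW1/US1/PS0)
  lvl1: tbl 0x4E, slot 14 ⇒ 0x52007 (P1/RW1/US1/PS0)
  lvl2: tbl 0x52, slot 10 ⇒ 0x53005 (P1/RW0/US1/PS0)
  → PROTECTION_VIOLATION  (3 entries read)

TLB: [["0x60200F", "0x31"], ["0x6C0000", "0x43"], ["0x242E05", "0x4D"]]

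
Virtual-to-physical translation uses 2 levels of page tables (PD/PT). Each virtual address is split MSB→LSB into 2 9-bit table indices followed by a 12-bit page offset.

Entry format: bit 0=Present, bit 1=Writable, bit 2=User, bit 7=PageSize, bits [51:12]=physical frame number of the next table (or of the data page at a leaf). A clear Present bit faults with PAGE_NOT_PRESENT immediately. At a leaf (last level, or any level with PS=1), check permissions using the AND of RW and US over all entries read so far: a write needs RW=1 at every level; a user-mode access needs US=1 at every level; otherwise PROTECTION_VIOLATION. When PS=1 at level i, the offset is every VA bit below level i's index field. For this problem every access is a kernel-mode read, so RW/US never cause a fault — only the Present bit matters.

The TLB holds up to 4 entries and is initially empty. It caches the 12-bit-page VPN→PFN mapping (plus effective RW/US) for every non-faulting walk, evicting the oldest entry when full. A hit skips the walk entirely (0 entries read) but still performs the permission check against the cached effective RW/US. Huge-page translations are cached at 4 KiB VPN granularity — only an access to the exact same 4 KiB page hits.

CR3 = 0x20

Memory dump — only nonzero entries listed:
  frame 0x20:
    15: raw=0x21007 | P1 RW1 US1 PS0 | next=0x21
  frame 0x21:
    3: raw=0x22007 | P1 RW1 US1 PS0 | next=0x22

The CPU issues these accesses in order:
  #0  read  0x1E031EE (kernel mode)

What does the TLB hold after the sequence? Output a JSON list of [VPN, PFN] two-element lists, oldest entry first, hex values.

Per-access translation:
#0 VA=0x1E031EE (r,kernel):
  L0 @0x20[15] → 0x21007  P=1,RW=1,US=1,PS=0
  L1 @0x21[3] → 0x22007  P=1,RW=1,US=1,PS=0
  ⇒ phys 0x221EE  [2 reads]

TLB: [["0x1E03", "0x22"]]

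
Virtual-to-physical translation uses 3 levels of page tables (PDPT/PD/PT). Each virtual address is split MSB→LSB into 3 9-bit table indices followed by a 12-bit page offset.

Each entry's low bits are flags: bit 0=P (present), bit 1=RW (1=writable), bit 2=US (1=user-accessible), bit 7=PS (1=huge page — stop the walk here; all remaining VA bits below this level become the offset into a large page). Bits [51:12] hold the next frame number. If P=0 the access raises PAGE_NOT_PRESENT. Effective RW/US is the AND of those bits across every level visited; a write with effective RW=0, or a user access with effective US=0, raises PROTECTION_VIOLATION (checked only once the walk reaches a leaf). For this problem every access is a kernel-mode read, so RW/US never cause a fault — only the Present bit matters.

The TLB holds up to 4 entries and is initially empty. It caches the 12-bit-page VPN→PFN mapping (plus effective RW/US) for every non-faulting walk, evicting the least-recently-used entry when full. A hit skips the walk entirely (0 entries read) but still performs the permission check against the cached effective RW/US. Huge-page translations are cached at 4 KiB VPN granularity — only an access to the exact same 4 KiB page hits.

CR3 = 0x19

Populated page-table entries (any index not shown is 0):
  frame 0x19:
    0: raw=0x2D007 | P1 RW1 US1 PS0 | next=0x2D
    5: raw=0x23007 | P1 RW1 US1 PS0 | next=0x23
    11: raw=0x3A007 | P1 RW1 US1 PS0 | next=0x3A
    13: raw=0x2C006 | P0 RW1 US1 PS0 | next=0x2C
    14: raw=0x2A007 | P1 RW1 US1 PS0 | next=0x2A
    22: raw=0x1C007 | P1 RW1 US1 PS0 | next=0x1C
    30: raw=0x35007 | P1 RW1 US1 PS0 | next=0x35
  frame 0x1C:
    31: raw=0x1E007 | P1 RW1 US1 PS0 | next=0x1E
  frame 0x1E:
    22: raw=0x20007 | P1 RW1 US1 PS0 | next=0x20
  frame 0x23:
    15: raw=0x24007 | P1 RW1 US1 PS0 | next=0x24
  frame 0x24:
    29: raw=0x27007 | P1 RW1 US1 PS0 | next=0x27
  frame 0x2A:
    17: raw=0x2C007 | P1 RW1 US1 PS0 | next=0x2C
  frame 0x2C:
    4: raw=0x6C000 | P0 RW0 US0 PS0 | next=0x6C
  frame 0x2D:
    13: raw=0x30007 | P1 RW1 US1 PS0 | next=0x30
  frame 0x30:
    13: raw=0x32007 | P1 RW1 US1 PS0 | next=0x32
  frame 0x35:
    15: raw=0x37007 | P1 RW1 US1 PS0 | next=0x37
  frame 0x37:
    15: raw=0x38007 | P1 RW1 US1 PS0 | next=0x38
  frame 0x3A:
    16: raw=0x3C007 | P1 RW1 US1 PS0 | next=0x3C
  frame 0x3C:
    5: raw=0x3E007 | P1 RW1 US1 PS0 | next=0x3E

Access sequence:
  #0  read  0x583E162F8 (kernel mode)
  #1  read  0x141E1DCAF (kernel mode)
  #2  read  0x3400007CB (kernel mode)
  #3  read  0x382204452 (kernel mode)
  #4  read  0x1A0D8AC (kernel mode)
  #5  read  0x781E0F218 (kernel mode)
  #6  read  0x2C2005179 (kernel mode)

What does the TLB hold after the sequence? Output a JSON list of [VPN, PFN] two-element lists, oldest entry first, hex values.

Trace:
#0 VA=0x583E162F8 (r,kernel):
  lvl0: tbl 0x19, slot 22 ⇒ 0x1C007 (P1/RW1/US1/PS0)
  lvl1: tbl 0x1C, slot 31 ⇒ 0x1E007 (P1/RW1/US1/PS0)
  lvl2: tbl 0x1E, slot 22 ⇒ 0x20007 (P1/RW1/US1/PS0)
  ⇒ phys 0x202F8  [3 reads]
#1 VA=0x141E1DCAF (r,kernel):
  lvl0: tbl 0x19, slot 5 ⇒ 0x23007 (P1/RW1/US1/PS0)
  lvl1: tbl 0x23, slot 15 ⇒ 0x24007 (P1/RW1/US1/PS0)
  lvl2: tbl 0x24, slot 29 ⇒ 0x27007 (P1/RW1/US1/PS0)
  ⇒ phys 0x27CAF  [3 reads]
#2 VA=0x3400007CB (r,kernel):
  lvl0: tbl 0x19, slot 13 ⇒ 0x2C006 (P0/RW1/US1/PS0)
  ⇒ fault: PAGE_NOT_PRESENT  — 1 lookups
#3 VA=0x382204452 (r,kernel):
  lvl0: tbl 0x19, slot 14 ⇒ 0x2A007 (P1/RW1/US1/PS0)
  lvl1: tbl 0x2A, slot 17 ⇒ 0x2C007 (P1/RW1/US1/PS0)
  lvl2: tbl 0x2C, slot 4 ⇒ 0x6C000 (P0/RW0/US0/PS0)
  ⇒ fault: PAGE_NOT_PRESENT  — 3 lookups
#4 VA=0x1A0D8AC (r,kernel):
  lvl0: tbl 0x19, slot 0 ⇒ 0x2D007 (P1/RW1/US1/PS0)
  lvl1: tbl 0x2D, slot 13 ⇒ 0x30007 (P1/RW1/US1/PS0)
  lvl2: tbl 0x30, slot 13 ⇒ 0x32007 (P1/RW1/US1/PS0)
  ⇒ phys 0x328AC  [3 reads]
#5 VA=0x781E0F218 (r,kernel):
  lvl0: tbl 0x19, slot 30 ⇒ 0x35007 (P1/RW1/US1/PS0)
  lvl1: tbl 0x35, slot 15 ⇒ 0x37007 (P1/RW1/US1/PS0)
  lvl2: tbl 0x37, slot 15 ⇒ 0x38007 (P1/RW1/US1/PS0)
  ⇒ phys 0x38218  [3 reads]
#6 VA=0x2C2005179 (r,kernel):
  lvl0: tbl 0x19, slot 11 ⇒ 0x3A007 (P1/RW1/US1/PS0)
  lvl1: tbl 0x3A, slot 16 ⇒ 0x3C007 (P1/RW1/US1/PS0)
  lvl2: tbl 0x3C, slot 5 ⇒ 0x3E007 (P1/RW1/US1/PS0)
  ⇒ phys 0x3E179  [3 reads]

TLB: [["0x141E1D", "0x27"], ["0x1A0D", "0x32"], ["0x781E0F", "0x38"], ["0x2C2005", "0x3E"]]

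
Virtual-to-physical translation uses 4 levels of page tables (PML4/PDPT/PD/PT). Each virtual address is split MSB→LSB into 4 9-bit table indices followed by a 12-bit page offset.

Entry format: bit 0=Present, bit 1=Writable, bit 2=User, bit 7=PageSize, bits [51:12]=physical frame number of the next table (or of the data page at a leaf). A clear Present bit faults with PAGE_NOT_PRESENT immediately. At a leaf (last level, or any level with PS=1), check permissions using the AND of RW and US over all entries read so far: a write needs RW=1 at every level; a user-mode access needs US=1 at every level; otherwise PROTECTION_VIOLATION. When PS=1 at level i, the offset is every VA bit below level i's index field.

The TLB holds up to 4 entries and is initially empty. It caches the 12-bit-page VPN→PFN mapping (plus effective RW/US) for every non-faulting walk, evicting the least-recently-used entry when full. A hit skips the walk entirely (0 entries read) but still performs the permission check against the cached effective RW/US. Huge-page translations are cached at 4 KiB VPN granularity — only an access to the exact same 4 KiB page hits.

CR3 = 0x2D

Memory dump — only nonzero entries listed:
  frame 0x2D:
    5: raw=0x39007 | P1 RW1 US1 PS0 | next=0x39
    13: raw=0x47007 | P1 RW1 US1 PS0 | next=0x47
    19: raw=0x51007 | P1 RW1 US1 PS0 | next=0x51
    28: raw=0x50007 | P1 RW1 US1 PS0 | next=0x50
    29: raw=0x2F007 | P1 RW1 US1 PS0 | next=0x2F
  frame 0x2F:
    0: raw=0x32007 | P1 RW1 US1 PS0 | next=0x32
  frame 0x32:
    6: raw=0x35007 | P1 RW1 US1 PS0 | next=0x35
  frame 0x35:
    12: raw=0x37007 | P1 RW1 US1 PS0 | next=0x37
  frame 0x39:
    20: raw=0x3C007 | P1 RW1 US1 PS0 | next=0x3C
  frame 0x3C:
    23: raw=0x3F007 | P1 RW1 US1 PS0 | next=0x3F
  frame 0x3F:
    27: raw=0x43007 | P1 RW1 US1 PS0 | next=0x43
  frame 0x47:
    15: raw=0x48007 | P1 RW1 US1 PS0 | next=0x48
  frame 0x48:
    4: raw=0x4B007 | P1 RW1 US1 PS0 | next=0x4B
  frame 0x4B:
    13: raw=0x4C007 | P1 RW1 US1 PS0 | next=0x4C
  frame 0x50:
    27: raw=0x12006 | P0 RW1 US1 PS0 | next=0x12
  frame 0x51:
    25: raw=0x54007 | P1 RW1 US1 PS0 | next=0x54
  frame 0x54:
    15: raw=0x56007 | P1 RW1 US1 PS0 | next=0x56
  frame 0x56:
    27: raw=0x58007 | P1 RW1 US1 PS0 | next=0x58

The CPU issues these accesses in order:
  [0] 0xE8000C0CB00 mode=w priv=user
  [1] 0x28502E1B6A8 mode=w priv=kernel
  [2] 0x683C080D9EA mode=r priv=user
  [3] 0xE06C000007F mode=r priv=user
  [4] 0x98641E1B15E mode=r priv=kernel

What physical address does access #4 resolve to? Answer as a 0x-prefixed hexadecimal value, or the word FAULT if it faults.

Trace:
#0 VA=0xE8000C0CB00 (w,user):
  lvl0: tbl 0x2D, slot 29 ⇒ 0x2F007 (P1/RW1/US1/PS0)
  lvl1: tbl 0x2F, slot 0 ⇒ 0x32007 (P1/RW1/US1/PS0)
  lvl2: tbl 0x32, slot 6 ⇒ 0x35007 (P1/RW1/US1/PS0)
  lvl3: tbl 0x35, slot 12 ⇒ 0x37007 (P1/RW1/US1/PS0)
  ✓ 0x37B00  — 4 lookups
#1 VA=0x28502E1B6A8 (w,kernel):
  lvl0: tbl 0x2D, slot 5 ⇒ 0x39007 (P1/RW1/US1/PS0)
  lvl1: tbl 0x39, slot 20 ⇒ 0x3C007 (P1/RW1/US1/PS0)
  lvl2: tbl 0x3C, slot 23 ⇒ 0x3F007 (P1/RW1/US1/PS0)
  lvl3: tbl 0x3F, slot 27 ⇒ 0x43007 (P1/RW1/US1/PS0)
  ✓ 0x436A8  — 4 lookups
#2 VA=0x683C080D9EA (r,user):
  lvl0: tbl 0x2D, slot 13 ⇒ 0x47007 (P1/RW1/US1/PS0)
  lvl1: tbl 0x47, slot 15 ⇒ 0x48007 (P1/RW1/US1/PS0)
  lvl2: tbl 0x48, slot 4 ⇒ 0x4B007 (P1/RW1/US1/PS0)
  lvl3: tbl 0x4B, slot 13 ⇒ 0x4C007 (P1/RW1/US1/PS0)
  ✓ 0x4C9EA  — 4 lookups
#3 VA=0xE06C000007F (r,user):
  lvl0: tbl 0x2D, slot 28 ⇒ 0x50007 (P1/RW1/US1/PS0)
  lvl1: tbl 0x50, slot 27 ⇒ 0x12006 (P0/RW1/US1/PS0)
  → PAGE_NOT_PRESENT  (2 entries read)
#4 VA=0x98641E1B15E (r,kernel):
  lvl0: tbl 0x2D, slot 19 ⇒ 0x51007 (P1/RW1/US1/PS0)
  lvl1: tbl 0x51, slot 25 ⇒ 0x54007 (P1/RW1/US1/PS0)
  lvl2: tbl 0x54, slot 15 ⇒ 0x56007 (P1/RW1/US1/PS0)
  lvl3: tbl 0x56, slot 27 ⇒ 0x58007 (P1/RW1/US1/PS0)
  ✓ 0x5815E  — 4 lookups

Access #4 PA: 0x5815E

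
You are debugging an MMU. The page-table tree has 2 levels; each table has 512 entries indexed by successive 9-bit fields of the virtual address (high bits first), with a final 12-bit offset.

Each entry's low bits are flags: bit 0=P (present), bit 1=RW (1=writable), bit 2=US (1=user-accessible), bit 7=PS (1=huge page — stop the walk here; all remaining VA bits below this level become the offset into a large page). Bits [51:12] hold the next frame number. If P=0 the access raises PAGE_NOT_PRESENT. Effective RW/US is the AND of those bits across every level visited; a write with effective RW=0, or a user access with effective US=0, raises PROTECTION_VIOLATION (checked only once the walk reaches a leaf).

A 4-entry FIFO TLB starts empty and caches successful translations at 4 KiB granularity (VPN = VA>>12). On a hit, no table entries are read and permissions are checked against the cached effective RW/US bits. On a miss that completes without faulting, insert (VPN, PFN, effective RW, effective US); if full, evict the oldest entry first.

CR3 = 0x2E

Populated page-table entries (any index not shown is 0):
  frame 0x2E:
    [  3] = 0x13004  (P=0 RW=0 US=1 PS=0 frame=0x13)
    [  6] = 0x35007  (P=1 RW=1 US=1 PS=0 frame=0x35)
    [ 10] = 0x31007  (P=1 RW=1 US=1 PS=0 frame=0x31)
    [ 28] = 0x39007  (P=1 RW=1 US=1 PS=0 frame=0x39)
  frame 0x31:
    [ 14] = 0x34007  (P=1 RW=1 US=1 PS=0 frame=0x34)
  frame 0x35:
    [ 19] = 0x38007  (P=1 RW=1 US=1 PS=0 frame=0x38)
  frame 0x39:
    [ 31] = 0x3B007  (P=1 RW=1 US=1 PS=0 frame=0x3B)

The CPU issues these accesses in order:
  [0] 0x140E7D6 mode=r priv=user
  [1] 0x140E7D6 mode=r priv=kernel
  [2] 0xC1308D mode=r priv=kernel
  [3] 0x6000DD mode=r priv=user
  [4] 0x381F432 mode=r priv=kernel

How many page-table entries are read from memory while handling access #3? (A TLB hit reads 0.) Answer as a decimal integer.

Trace:
#0 VA=0x140E7D6 (r,user):
  L0: frame=0x2E idx=10 entry=0x31007 [P=1 RW=1 US=1 PS=0]
  L1: frame=0x31 idx=14 entry=0x34007 [P=1 RW=1 US=1 PS=0]
  ✓ 0x347D6  — 2 lookups
#1 VA=0x140E7D6 (r,kernel):
  TLB hit vpn=0x140E → PA=0x347D6
#2 VA=0xC1308D (r,kernel):
  L0: frame=0x2E idx=6 entry=0x35007 [P=1 RW=1 US=1 PS=0]
  L1: frame=0x35 idx=19 entry=0x38007 [P=1 RW=1 US=1 PS=0]
  ✓ 0x3808D  — 2 lookups
#3 VA=0x6000DD (r,user):
  L0: frame=0x2E idx=3 entry=0x13004 [P=0 RW=0 US=1 PS=0]
  ✗ PAGE_NOT_PRESENT  [1 reads]
#4 VA=0x381F432 (r,kernel):
  L0: frame=0x2E idx=28 entry=0x39007 [P=1 RW=1 US=1 PS=0]
  L1: frame=0x39 idx=31 entry=0x3B007 [P=1 RW=1 US=1 PS=0]
  ✓ 0x3B432  — 2 lookups

Entries read for #3: 1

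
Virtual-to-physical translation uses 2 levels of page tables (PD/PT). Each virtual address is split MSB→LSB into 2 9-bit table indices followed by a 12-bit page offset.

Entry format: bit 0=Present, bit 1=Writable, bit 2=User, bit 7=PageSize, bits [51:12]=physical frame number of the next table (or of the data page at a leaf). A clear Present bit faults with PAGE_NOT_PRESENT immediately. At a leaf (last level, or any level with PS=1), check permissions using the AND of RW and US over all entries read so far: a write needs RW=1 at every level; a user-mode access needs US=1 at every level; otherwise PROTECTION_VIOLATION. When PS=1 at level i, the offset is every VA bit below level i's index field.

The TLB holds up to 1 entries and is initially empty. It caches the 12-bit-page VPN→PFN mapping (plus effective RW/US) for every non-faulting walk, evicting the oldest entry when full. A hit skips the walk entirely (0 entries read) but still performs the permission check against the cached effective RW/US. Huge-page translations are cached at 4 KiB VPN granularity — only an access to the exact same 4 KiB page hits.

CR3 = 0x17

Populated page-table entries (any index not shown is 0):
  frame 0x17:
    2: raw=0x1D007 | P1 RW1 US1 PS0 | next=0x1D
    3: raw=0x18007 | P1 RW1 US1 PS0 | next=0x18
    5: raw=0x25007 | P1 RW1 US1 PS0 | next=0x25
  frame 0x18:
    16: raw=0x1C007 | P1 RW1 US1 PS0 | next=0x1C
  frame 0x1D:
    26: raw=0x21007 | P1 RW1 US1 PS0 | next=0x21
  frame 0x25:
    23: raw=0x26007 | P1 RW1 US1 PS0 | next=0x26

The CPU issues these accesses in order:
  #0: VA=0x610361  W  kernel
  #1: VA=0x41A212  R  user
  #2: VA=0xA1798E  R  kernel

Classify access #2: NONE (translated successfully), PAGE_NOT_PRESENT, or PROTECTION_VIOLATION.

Walk each access:
#0 VA=0x610361 (w,kernel):
  [0] read 0x17 idx=3: raw=0x18007 flags P=1 W=1 U=1 S=0
  [1] read 0x18 idx=16: raw=0x1C007 flags P=1 W=1 U=1 S=0
  ⇒ phys 0x1C361  [2 reads]
#1 VA=0x41A212 (r,user):
  [0] read 0x17 idx=2: raw=0x1D007 flags P=1 W=1 U=1 S=0
  [1] read 0x1D idx=26: raw=0x21007 flags P=1 W=1 U=1 S=0
  ⇒ phys 0x21212  [2 reads]
#2 VA=0xA1798E (r,kernel):
  [0] read 0x17 idx=5: raw=0x25007 flags P=1 W=1 U=1 S=0
  [1] read 0x25 idx=23: raw=0x26007 flags P=1 W=1 U=1 S=0
  ⇒ phys 0x2698E  [2 reads]

Access #2 fault: NONE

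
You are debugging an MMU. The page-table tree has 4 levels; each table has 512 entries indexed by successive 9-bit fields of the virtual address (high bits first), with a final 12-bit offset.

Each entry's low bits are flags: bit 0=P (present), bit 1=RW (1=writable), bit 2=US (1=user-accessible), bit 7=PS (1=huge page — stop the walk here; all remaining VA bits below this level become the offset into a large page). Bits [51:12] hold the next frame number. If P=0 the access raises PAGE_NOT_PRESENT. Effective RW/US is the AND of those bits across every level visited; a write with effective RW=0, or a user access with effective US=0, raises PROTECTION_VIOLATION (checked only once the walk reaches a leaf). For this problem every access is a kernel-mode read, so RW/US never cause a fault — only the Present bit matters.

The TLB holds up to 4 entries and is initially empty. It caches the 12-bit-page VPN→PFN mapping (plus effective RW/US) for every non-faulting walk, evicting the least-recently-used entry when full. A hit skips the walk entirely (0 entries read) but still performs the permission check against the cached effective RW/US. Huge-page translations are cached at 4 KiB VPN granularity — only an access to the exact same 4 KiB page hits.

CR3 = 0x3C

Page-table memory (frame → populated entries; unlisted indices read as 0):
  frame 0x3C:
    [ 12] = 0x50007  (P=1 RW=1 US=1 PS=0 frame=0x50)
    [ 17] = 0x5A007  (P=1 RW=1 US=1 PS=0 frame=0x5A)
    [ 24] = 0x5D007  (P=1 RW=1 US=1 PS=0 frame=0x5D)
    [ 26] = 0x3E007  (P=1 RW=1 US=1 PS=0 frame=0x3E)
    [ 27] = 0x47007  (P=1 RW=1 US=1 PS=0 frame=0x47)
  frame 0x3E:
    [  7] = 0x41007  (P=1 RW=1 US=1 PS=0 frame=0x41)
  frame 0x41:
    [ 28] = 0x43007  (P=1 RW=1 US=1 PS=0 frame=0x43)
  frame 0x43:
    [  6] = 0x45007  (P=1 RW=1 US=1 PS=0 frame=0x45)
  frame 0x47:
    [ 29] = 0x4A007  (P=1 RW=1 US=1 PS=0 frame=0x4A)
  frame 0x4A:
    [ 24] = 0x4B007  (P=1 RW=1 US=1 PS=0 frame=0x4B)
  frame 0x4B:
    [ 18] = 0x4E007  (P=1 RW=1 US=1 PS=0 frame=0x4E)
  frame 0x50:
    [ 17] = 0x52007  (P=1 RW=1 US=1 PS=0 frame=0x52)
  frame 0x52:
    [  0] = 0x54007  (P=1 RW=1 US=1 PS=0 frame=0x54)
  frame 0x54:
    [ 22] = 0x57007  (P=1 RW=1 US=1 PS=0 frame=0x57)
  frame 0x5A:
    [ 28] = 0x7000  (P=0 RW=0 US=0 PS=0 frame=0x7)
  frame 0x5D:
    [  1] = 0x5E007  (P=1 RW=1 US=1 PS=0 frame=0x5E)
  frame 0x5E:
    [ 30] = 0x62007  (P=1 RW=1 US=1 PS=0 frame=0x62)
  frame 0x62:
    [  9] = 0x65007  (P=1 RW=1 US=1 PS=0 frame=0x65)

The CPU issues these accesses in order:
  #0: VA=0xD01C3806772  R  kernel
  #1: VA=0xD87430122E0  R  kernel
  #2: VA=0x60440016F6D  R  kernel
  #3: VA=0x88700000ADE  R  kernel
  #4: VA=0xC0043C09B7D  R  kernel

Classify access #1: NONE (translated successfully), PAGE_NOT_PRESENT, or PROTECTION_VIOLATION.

Trace:
#0 VA=0xD01C3806772 (r,kernel):
  L0: frame=0x3C idx=26 entry=0x3E007 [P=1 RW=1 US=1 PS=0]
  L1: frame=0x3E idx=7 entry=0x41007 [P=1 RW=1 US=1 PS=0]
  L2: frame=0x41 idx=28 entry=0x43007 [P=1 RW=1 US=1 PS=0]
  L3: frame=0x43 idx=6 entry=0x45007 [P=1 RW=1 US=1 PS=0]
  ✓ 0x45772  — 4 lookups
#1 VA=0xD87430122E0 (r,kernel):
  L0: frame=0x3C idx=27 entry=0x47007 [P=1 RW=1 US=1 PS=0]
  L1: frame=0x47 idx=29 entry=0x4A007 [P=1 RW=1 US=1 PS=0]
  L2: frame=0x4A idx=24 entry=0x4B007 [P=1 RW=1 US=1 PS=0]
  L3: frame=0x4B idx=18 entry=0x4E007 [P=1 RW=1 US=1 PS=0]
  ✓ 0x4E2E0  — 4 lookups
#2 VA=0x60440016F6D (r,kernel):
  L0: frame=0x3C idx=12 entry=0x50007 [P=1 RW=1 US=1 PS=0]
  L1: frame=0x50 idx=17 entry=0x52007 [P=1 RW=1 US=1 PS=0]
  L2: frame=0x52 idx=0 entry=0x54007 [P=1 RW=1 US=1 PS=0]
  L3: frame=0x54 idx=22 entry=0x57007 [P=1 RW=1 US=1 PS=0]
  ✓ 0x57F6D  — 4 lookups
#3 VA=0x88700000ADE (r,kernel):
  L0: frame=0x3C idx=17 entry=0x5A007 [P=1 RW=1 US=1 PS=0]
  L1: frame=0x5A idx=28 entry=0x7000 [P=0 RW=0 US=0 PS=0]
  ⇒ fault: PAGE_NOT_PRESENT  — 2 lookups
#4 VA=0xC0043C09B7D (r,kernel):
  L0: frame=0x3C idx=24 entry=0x5D007 [P=1 RW=1 US=1 PS=0]
  L1: frame=0x5D idx=1 entry=0x5E007 [P=1 RW=1 US=1 PS=0]
  L2: frame=0x5E idx=30 entry=0x62007 [P=1 RW=1 US=1 PS=0]
  L3: frame=0x62 idx=9 entry=0x65007 [P=1 RW=1 US=1 PS=0]
  ✓ 0x65B7D  — 4 lookups

Access #1 fault: NONE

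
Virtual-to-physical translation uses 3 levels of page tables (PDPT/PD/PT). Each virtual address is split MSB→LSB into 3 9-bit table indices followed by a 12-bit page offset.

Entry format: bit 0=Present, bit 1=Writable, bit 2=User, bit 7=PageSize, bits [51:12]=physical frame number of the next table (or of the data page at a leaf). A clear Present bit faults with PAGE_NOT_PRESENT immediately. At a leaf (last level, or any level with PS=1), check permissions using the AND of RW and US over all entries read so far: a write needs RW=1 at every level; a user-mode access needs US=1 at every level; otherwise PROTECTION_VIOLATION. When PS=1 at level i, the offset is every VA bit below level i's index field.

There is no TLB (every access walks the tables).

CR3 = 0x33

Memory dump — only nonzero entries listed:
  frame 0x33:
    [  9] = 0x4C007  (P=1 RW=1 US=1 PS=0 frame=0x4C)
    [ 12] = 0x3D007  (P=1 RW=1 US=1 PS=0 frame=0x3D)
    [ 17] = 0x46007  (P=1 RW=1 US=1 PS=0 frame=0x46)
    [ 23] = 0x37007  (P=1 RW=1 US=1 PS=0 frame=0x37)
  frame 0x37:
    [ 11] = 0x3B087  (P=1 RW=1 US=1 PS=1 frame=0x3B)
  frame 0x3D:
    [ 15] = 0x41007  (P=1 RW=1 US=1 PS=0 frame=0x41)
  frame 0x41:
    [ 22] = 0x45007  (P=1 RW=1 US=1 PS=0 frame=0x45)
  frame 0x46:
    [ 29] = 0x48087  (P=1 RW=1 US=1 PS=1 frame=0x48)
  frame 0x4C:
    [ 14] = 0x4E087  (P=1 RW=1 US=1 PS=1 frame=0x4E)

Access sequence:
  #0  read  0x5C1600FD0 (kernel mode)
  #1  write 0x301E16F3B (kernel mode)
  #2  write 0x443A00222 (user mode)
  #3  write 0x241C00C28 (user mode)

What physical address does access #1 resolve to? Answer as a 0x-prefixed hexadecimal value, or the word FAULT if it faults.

Walk each access:
#0 VA=0x5C1600FD0 (r,kernel):
  [0] read 0x33 idx=23: raw=0x37007 flags P=1 W=1 U=1 S=0
  [1] read 0x37 idx=11: raw=0x3B087 flags P=1 W=1 U=1 S=1
  ⇒ phys 0x3BFD0 (huge @L1)  [2 reads]
#1 VA=0x301E16F3B (w,kernel):
  [0] read 0x33 idx=12: raw=0x3D007 flags P=1 W=1 U=1 S=0
  [1] read 0x3D idx=15: raw=0x41007 flags P=1 W=1 U=1 S=0
  [2] read 0x41 idx=22: raw=0x45007 flags P=1 W=1 U=1 S=0
  ⇒ phys 0x45F3B  [3 reads]
#2 VA=0x443A00222 (w,user):
  [0] read 0x33 idx=17: raw=0x46007 flags P=1 W=1 U=1 S=0
  [1] read 0x46 idx=29: raw=0x48087 flags P=1 W=1 U=1 S=1
  ⇒ phys 0x48222 (huge @L1)  [2 reads]
#3 VA=0x241C00C28 (w,user):
  [0] read 0x33 idx=9: raw=0x4C007 flags P=1 W=1 U=1 S=0
  [1] read 0x4C idx=14: raw=0x4E087 flags P=1 W=1 U=1 S=1
  ⇒ phys 0x4EC28 (huge @L1)  [2 reads]

Access #1 PA: 0x45F3B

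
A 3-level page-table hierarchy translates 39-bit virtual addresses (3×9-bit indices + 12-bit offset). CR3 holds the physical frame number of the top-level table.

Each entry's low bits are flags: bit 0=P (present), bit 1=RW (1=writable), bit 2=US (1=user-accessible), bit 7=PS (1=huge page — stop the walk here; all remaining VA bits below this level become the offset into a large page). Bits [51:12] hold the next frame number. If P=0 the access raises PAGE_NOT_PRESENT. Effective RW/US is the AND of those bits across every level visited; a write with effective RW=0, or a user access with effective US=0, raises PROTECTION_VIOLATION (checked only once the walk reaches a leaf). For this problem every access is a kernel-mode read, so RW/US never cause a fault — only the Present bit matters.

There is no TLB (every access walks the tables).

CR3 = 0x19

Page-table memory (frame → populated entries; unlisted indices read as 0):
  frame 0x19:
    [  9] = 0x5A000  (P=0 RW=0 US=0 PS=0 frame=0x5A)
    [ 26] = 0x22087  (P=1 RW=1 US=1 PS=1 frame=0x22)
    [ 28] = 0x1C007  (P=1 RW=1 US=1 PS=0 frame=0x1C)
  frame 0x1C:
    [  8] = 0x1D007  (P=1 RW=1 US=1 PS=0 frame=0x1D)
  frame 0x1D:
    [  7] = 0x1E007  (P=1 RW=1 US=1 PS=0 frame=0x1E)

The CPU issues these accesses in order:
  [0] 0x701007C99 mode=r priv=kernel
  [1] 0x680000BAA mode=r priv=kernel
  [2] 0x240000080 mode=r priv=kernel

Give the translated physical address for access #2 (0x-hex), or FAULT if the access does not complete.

Walk each access:
#0 VA=0x701007C99 (r,kernel):
  L0: frame=0x19 idx=28 entry=0x1C007 [P=1 RW=1 US=1 PS=0]
  L1: frame=0x1C idx=8 entry=0x1D007 [P=1 RW=1 US=1 PS=0]
  L2: frame=0x1D idx=7 entry=0x1E007 [P=1 RW=1 US=1 PS=0]
  → PA=0x1EC99  (3 entries read)
#1 VA=0x680000BAA (r,kernel):
  L0: frame=0x19 idx=26 entry=0x22087 [P=1 RW=1 US=1 PS=1]
  → PA=0x22BAA (huge @L0)  (1 entries read)
#2 VA=0x240000080 (r,kernel):
  L0: frame=0x19 idx=9 entry=0x5A000 [P=0 RW=0 US=0 PS=0]
  ✗ PAGE_NOT_PRESENT  [1 reads]

Access #2 PA: FAULT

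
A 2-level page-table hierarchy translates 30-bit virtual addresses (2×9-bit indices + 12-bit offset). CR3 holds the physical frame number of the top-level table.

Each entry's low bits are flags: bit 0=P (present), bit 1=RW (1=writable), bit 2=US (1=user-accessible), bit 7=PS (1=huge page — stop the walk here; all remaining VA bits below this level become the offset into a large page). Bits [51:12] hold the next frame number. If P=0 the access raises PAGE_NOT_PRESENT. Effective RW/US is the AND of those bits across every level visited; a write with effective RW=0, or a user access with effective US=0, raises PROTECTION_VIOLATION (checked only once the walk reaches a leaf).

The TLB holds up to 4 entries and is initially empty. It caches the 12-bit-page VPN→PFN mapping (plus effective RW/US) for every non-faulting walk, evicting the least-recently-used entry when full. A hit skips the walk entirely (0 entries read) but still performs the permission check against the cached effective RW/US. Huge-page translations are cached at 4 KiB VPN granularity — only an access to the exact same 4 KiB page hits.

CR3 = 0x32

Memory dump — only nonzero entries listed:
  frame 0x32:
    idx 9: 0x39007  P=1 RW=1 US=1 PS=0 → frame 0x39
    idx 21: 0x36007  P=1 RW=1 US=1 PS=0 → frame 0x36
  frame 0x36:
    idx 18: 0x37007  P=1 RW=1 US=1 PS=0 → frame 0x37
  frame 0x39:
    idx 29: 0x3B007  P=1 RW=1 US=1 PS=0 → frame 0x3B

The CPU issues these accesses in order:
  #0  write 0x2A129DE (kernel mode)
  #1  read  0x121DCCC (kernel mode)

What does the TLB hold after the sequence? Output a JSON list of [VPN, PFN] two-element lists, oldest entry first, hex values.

Walk each access:
#0 VA=0x2A129DE (w,kernel):
  [0] read 0x32 idx=21: raw=0x36007 flags P=1 W=1 U=1 S=0
  [1] read 0x36 idx=18: raw=0x37007 flags P=1 W=1 U=1 S=0
  ⇒ phys 0x379DE  [2 reads]
#1 VA=0x121DCCC (r,kernel):
  [0] read 0x32 idx=9: raw=0x39007 flags P=1 W=1 U=1 S=0
  [1] read 0x39 idx=29: raw=0x3B007 flags P=1 W=1 U=1 S=0
  ⇒ phys 0x3BCCC  [2 reads]

TLB: [["0x2A12", "0x37"], ["0x121D", "0x3B"]]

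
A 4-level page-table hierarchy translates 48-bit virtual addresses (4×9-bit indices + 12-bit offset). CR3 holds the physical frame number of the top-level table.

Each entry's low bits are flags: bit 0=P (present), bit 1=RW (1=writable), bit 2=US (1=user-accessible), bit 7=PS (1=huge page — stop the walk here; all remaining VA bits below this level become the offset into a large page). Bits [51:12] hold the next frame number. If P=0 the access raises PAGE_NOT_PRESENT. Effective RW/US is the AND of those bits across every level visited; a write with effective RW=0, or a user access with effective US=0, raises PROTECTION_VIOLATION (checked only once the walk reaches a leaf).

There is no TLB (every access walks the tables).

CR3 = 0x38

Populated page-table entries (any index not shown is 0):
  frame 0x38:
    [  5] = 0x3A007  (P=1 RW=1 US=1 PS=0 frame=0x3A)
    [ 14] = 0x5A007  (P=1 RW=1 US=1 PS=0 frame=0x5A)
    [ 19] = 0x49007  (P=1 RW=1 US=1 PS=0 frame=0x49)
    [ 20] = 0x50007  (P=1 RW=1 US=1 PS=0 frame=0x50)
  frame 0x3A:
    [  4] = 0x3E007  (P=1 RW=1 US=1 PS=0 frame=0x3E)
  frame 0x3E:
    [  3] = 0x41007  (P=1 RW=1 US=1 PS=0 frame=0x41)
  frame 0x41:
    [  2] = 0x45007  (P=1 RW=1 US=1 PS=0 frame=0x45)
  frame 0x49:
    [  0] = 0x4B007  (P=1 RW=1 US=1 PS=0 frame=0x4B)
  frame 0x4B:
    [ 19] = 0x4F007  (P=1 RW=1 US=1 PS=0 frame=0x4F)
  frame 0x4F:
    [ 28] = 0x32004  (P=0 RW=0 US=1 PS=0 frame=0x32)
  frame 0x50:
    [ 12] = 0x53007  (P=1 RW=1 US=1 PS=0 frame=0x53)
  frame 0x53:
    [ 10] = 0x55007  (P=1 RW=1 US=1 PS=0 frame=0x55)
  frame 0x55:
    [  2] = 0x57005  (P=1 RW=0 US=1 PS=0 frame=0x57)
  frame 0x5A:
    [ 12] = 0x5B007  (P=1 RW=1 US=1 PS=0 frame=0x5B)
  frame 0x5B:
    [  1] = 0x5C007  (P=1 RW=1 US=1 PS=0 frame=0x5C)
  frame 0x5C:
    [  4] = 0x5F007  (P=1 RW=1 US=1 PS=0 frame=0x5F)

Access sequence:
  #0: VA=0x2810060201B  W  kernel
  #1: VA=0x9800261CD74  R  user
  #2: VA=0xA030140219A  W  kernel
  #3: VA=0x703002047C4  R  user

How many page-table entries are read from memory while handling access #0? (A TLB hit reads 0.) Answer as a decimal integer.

Per-access translation:
#0 VA=0x2810060201B (w,kernel):
  lvl0: tbl 0x38, slot 5 ⇒ 0x3A007 (P1/RW1/US1/PS0)
  lvl1: tbl 0x3A, slot 4 ⇒ 0x3E007 (P1/RW1/US1/PS0)
  lvl2: tbl 0x3E, slot 3 ⇒ 0x41007 (P1/RW1/US1/PS0)
  lvl3: tbl 0x41, slot 2 ⇒ 0x45007 (P1/RW1/US1/PS0)
  ✓ 0x4501B  — 4 lookups
#1 VA=0x9800261CD74 (r,user):
  lvl0: tbl 0x38, slot 19 ⇒ 0x49007 (P1/RW1/US1/PS0)
  lvl1: tbl 0x49, slot 0 ⇒ 0x4B007 (P1/RW1/US1/PS0)
  lvl2: tbl 0x4B, slot 19 ⇒ 0x4F007 (P1/RW1/US1/PS0)
  lvl3: tbl 0x4F, slot 28 ⇒ 0x32004 (P0/RW0/US1/PS0)
  ✗ PAGE_NOT_PRESENT  [4 reads]
#2 VA=0xA030140219A (w,kernel):
  lvl0: tbl 0x38, slot 20 ⇒ 0x50007 (P1/RW1/US1/PS0)
  lvl1: tbl 0x50, slot 12 ⇒ 0x53007 (P1/RW1/US1/PS0)
  lvl2: tbl 0x53, slot 10 ⇒ 0x55007 (P1/RW1/US1/PS0)
  lvl3: tbl 0x55, slot 2 ⇒ 0x57005 (P1/RW0/US1/PS0)
  ✗ PROTECTION_VIOLATION  [4 reads]
#3 VA=0x703002047C4 (r,user):
  lvl0: tbl 0x38, slot 14 ⇒ 0x5A007 (P1/RW1/US1/PS0)
  lvl1: tbl 0x5A, slot 12 ⇒ 0x5B007 (P1/RW1/US1/PS0)
  lvl2: tbl 0x5B, slot 1 ⇒ 0x5C007 (P1/RW1/US1/PS0)
  lvl3: tbl 0x5C, slot 4 ⇒ 0x5F007 (P1/RW1/US1/PS0)
  ✓ 0x5F7C4  — 4 lookups

Entries read for #0: 4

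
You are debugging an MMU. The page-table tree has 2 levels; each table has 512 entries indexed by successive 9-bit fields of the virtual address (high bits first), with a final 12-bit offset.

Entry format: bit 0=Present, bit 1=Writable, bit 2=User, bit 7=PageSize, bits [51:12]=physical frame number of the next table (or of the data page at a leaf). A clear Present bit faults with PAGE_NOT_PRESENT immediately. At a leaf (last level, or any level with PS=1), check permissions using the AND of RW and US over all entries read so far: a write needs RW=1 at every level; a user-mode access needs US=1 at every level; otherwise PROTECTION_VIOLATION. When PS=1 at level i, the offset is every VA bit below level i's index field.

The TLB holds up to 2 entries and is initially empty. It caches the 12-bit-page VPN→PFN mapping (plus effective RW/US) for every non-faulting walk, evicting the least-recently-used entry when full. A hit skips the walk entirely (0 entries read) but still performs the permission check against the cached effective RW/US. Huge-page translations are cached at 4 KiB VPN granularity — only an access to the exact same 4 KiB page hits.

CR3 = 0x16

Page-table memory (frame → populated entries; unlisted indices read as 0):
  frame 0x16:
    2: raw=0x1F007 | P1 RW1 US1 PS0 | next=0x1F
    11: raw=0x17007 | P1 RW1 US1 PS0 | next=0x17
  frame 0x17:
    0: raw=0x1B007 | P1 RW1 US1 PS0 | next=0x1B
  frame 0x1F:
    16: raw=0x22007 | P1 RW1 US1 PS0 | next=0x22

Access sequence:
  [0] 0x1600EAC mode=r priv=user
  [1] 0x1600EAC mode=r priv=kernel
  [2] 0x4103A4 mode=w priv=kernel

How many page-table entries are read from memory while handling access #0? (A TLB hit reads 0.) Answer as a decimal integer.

Walk each access:
#0 VA=0x1600EAC (r,user):
  L0 @0x16[11] → 0x17007  P=1,RW=1,US=1,PS=0
  L1 @0x17[0] → 0x1B007  P=1,RW=1,US=1,PS=0
  → PA=0x1BEAC  (2 entries read)
#1 VA=0x1600EAC (r,kernel):
  TLB hit vpn=0x1600 → PA=0x1BEAC
#2 VA=0x4103A4 (w,kernel):
  L0 @0x16[2] → 0x1F007  P=1,RW=1,US=1,PS=0
  L1 @0x1F[16] → 0x22007  P=1,RW=1,US=1,PS=0
  → PA=0x223A4  (2 entries read)

Entries read for #0: 2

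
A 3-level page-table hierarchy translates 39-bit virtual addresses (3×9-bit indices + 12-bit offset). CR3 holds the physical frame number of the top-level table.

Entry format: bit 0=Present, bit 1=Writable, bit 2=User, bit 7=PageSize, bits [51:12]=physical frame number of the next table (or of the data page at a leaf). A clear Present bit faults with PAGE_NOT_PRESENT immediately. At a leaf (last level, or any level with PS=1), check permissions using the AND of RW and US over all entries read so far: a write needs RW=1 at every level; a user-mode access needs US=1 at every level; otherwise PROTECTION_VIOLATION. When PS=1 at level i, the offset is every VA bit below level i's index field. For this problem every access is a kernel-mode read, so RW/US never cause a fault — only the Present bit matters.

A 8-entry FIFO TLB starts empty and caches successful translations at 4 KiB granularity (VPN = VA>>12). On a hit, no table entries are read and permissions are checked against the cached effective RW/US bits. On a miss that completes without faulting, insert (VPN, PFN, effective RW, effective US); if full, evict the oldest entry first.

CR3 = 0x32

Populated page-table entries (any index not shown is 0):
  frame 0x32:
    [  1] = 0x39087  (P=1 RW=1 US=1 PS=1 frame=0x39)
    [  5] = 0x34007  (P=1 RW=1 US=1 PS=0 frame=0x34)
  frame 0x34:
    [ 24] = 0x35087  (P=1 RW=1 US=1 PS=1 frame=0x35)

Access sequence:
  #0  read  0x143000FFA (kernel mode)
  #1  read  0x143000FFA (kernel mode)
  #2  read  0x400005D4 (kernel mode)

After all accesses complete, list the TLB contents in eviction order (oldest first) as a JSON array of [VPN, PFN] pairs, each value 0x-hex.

Trace:
#0 VA=0x143000FFA (r,kernel):
  lvl0: tbl 0x32, slot 5 ⇒ 0x34007 (P1/RW1/US1/PS0)
  lvl1: tbl 0x34, slot 24 ⇒ 0x35087 (P1/RW1/US1/PS1)
  ⇒ phys 0x35FFA (huge @L1)  [2 reads]
#1 VA=0x143000FFA (r,kernel):
  TLB hit vpn=0x143000 → PA=0x35FFA
#2 VA=0x400005D4 (r,kernel):
  lvl0: tbl 0x32, slot 1 ⇒ 0x39087 (P1/RW1/US1/PS1)
  ⇒ phys 0x395D4 (huge @L0)  [1 reads]

TLB: [["0x143000", "0x35"], ["0x40000", "0x39"]]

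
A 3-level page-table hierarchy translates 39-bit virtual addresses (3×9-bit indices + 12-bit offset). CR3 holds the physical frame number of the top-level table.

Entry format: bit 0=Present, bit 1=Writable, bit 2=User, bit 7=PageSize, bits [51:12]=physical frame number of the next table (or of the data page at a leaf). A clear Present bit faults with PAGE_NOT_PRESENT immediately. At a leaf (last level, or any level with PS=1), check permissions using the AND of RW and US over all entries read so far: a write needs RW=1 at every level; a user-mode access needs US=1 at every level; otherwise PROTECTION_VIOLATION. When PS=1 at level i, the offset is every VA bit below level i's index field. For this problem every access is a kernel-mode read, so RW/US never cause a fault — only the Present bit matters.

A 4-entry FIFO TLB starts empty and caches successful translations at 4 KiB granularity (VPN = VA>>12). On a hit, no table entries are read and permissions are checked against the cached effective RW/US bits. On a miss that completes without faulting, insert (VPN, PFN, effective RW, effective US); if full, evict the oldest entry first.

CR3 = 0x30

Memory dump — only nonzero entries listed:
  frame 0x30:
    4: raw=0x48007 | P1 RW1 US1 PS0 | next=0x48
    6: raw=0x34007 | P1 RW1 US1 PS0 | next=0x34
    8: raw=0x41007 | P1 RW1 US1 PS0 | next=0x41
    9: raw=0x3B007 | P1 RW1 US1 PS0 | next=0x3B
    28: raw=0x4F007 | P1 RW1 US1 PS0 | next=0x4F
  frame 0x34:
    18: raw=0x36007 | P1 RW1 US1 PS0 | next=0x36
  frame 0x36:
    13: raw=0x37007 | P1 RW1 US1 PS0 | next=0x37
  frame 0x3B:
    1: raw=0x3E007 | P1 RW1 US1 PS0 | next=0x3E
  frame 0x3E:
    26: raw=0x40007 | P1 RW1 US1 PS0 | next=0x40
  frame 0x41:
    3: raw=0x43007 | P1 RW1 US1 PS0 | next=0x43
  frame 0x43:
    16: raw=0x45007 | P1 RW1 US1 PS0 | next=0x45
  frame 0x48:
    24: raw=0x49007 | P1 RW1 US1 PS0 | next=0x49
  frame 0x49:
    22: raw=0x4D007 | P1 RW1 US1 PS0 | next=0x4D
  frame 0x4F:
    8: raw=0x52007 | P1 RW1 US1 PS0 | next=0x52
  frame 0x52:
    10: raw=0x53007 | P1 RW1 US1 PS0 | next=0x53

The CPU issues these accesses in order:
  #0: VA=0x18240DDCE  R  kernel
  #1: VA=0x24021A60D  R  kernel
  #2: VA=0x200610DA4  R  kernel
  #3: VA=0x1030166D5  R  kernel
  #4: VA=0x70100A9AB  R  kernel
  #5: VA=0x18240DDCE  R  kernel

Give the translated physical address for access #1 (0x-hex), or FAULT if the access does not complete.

Trace:
#0 VA=0x18240DDCE (r,kernel):
  L0: frame=0x30 idx=6 entry=0x34007 [P=1 RW=1 US=1 PS=0]
  L1: frame=0x34 idx=18 entry=0x36007 [P=1 RW=1 US=1 PS=0]
  L2: frame=0x36 idx=13 entry=0x37007 [P=1 RW=1 US=1 PS=0]
  ✓ 0x37DCE  — 3 lookups
#1 VA=0x24021A60D (r,kernel):
  L0: frame=0x30 idx=9 entry=0x3B007 [P=1 RW=1 US=1 PS=0]
  L1: frame=0x3B idx=1 entry=0x3E007 [P=1 RW=1 US=1 PS=0]
  L2: frame=0x3E idx=26 entry=0x40007 [P=1 RW=1 US=1 PS=0]
  ✓ 0x4060D  — 3 lookups
#2 VA=0x200610DA4 (r,kernel):
  L0: frame=0x30 idx=8 entry=0x41007 [P=1 RW=1 US=1 PS=0]
  L1: frame=0x41 idx=3 entry=0x43007 [P=1 RW=1 US=1 PS=0]
  L2: frame=0x43 idx=16 entry=0x45007 [P=1 RW=1 US=1 PS=0]
  ✓ 0x45DA4  — 3 lookups
#3 VA=0x1030166D5 (r,kernel):
  L0: frame=0x30 idx=4 entry=0x48007 [P=1 RW=1 US=1 PS=0]
  L1: frame=0x48 idx=24 entry=0x49007 [P=1 RW=1 US=1 PS=0]
  L2: frame=0x49 idx=22 entry=0x4D007 [P=1 RW=1 US=1 PS=0]
  ✓ 0x4D6D5  — 3 lookups
#4 VA=0x70100A9AB (r,kernel):
  L0: frame=0x30 idx=28 entry=0x4F007 [P=1 RW=1 US=1 PS=0]
  L1: frame=0x4F idx=8 entry=0x52007 [P=1 RW=1 US=1 PS=0]
  L2: frame=0x52 idx=10 entry=0x53007 [P=1 RW=1 US=1 PS=0]
  ✓ 0x539AB  — 3 lookups
#5 VA=0x18240DDCE (r,kernel):
  L0: frame=0x30 idx=6 entry=0x34007 [P=1 RW=1 US=1 PS=0]
  L1: frame=0x34 idx=18 entry=0x36007 [P=1 RW=1 US=1 PS=0]
  L2: frame=0x36 idx=13 entry=0x37007 [P=1 RW=1 US=1 PS=0]
  ✓ 0x37DCE  — 3 lookups

Access #1 PA: 0x4060D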